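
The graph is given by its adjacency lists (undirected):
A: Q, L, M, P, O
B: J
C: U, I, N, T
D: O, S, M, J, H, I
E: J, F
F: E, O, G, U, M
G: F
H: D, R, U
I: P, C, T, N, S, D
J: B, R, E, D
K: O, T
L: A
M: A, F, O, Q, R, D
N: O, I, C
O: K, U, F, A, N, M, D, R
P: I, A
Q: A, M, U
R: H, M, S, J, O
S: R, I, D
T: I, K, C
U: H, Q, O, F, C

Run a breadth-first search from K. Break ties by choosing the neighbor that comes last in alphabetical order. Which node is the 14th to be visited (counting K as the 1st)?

P

Visit K; enqueue T, O → queue [T, O]
Visit T; enqueue I, C → queue [O, I, C]
Visit O; enqueue U, R, N, M, F, D, A → queue [I, C, U, R, N, M, F, D, A]
Visit I; enqueue S, P → queue [C, U, R, N, M, F, D, A, S, P]
Visit C → queue [U, R, N, M, F, D, A, S, P]
Visit U; enqueue Q, H → queue [R, N, M, F, D, A, S, P, Q, H]
Visit R; enqueue J → queue [N, M, F, D, A, S, P, Q, H, J]
Visit N → queue [M, F, D, A, S, P, Q, H, J]
Visit M → queue [F, D, A, S, P, Q, H, J]
Visit F; enqueue G, E → queue [D, A, S, P, Q, H, J, G, E]
Visit D → queue [A, S, P, Q, H, J, G, E]
Visit A; enqueue L → queue [S, P, Q, H, J, G, E, L]
Visit S → queue [P, Q, H, J, G, E, L]
Visit P → queue [Q, H, J, G, E, L]
Visit Q → queue [H, J, G, E, L]
Visit H → queue [J, G, E, L]
Visit J; enqueue B → queue [G, E, L, B]
Visit G → queue [E, L, B]
Visit E → queue [L, B]
Visit L → queue [B]
Visit B → queue []

Visit order: K, T, O, I, C, U, R, N, M, F, D, A, S, P, Q, H, J, G, E, L, B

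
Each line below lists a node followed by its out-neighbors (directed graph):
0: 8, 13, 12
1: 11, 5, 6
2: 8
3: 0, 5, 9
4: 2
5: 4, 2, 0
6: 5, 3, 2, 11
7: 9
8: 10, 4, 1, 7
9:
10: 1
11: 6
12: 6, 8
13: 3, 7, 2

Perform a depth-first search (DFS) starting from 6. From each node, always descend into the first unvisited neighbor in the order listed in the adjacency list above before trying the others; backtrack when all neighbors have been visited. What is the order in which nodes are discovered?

6, 5, 4, 2, 8, 10, 1, 11, 7, 9, 0, 13, 3, 12

Visit 6
6 → 5
5 → 4
4 → 2
2 → 8
8 → 10
10 → 1
1 → 11
8 → 7
7 → 9
5 → 0
0 → 13
13 → 3
0 → 12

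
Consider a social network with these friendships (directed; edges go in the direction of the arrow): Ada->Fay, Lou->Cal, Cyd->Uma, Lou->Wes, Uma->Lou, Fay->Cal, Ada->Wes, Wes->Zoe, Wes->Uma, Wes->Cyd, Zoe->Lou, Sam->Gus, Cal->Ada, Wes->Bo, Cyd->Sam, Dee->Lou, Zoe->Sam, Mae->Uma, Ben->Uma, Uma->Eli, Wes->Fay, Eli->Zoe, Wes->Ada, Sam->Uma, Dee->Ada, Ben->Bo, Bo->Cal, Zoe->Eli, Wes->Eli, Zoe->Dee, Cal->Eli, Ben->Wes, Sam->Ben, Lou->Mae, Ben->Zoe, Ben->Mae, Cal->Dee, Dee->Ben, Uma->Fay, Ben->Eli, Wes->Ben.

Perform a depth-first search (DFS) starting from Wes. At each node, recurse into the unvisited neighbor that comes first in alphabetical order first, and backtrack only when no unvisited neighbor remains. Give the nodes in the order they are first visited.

Visit Wes
Wes → Ada
Ada → Fay
Fay → Cal
Cal → Dee
Dee → Ben
Ben → Bo
Ben → Eli
Eli → Zoe
Zoe → Lou
Lou → Mae
Mae → Uma
Zoe → Sam
Sam → Gus
Wes → Cyd

Wes -> Ada -> Fay -> Cal -> Dee -> Ben -> Bo -> Eli -> Zoe -> Lou -> Mae -> Uma -> Sam -> Gus -> Cyd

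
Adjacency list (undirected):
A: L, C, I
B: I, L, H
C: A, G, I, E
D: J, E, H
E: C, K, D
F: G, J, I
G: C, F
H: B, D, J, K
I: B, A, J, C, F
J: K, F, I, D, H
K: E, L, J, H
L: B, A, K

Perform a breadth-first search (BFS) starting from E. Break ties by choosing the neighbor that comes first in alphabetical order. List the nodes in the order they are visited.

E -> C -> D -> K -> A -> G -> I -> H -> J -> L -> F -> B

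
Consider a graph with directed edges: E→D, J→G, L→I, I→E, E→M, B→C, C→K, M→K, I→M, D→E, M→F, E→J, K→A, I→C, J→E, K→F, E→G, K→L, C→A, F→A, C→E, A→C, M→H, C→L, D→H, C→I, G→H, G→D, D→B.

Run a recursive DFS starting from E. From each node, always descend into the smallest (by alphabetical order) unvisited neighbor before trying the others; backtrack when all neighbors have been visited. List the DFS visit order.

E → D → B → C → A → I → M → F → H → K → L → G → J

Visit E
E → D
D → B
B → C
C → A
C → I
I → M
M → F
M → H
M → K
K → L
E → G
E → J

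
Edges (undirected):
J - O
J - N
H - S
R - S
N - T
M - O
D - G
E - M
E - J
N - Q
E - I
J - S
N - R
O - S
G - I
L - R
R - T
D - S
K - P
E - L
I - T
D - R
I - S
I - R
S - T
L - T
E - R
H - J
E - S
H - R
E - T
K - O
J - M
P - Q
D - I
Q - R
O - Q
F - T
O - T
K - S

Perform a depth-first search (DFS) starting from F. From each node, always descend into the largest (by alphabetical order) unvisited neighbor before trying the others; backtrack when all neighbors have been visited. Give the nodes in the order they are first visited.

F, T, S, R, Q, P, K, O, M, J, N, H, E, L, I, G, D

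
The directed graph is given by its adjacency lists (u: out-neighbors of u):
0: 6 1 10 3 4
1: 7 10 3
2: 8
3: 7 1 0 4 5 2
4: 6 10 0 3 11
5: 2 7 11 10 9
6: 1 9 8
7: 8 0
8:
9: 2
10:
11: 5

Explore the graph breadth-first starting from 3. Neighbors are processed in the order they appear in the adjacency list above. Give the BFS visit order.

3 -> 7 -> 1 -> 0 -> 4 -> 5 -> 2 -> 8 -> 10 -> 6 -> 11 -> 9

Visit 3; enqueue 7, 1, 0, 4, 5, 2 → queue [7, 1, 0, 4, 5, 2]
Visit 7; enqueue 8 → queue [1, 0, 4, 5, 2, 8]
Visit 1; enqueue 10 → queue [0, 4, 5, 2, 8, 10]
Visit 0; enqueue 6 → queue [4, 5, 2, 8, 10, 6]
Visit 4; enqueue 11 → queue [5, 2, 8, 10, 6, 11]
Visit 5; enqueue 9 → queue [2, 8, 10, 6, 11, 9]
Visit 2 → queue [8, 10, 6, 11, 9]
Visit 8 → queue [10, 6, 11, 9]
Visit 10 → queue [6, 11, 9]
Visit 6 → queue [11, 9]
Visit 11 → queue [9]
Visit 9 → queue []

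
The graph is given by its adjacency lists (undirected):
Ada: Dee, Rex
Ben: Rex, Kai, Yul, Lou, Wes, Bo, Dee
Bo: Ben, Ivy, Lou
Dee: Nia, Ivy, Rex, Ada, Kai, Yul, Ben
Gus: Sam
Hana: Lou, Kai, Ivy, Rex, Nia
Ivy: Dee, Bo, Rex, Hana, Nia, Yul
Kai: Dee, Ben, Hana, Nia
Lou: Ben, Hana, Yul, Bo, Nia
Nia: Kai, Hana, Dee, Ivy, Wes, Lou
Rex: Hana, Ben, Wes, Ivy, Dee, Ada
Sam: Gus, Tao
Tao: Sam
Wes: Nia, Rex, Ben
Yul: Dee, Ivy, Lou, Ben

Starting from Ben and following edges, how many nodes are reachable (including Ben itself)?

BFS from Ben visits: Ben, Rex, Kai, Yul, Lou, Wes, Bo, Dee, Hana, Ivy, Ada, Nia
Reachable nodes: 12 of 15 total.

12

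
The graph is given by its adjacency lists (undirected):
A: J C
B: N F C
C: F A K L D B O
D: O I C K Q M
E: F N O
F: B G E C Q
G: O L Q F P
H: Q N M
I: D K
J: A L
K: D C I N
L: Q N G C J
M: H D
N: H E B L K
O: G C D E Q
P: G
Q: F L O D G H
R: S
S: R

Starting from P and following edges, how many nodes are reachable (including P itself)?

BFS from P visits: P, G, O, L, Q, F, C, D, E, N, J, H, B, A, K, I, M
Reachable nodes: 17 of 19 total.

17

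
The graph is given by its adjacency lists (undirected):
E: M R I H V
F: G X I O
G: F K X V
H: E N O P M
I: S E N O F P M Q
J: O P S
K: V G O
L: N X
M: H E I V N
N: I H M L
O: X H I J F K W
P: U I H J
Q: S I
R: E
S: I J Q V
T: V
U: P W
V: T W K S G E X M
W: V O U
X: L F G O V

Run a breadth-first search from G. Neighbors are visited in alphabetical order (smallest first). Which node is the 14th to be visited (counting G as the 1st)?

N

Visit G; enqueue F, K, V, X → queue [F, K, V, X]
Visit F; enqueue I, O → queue [K, V, X, I, O]
Visit K → queue [V, X, I, O]
Visit V; enqueue E, M, S, T, W → queue [X, I, O, E, M, S, T, W]
Visit X; enqueue L → queue [I, O, E, M, S, T, W, L]
Visit I; enqueue N, P, Q → queue [O, E, M, S, T, W, L, N, P, Q]
Visit O; enqueue H, J → queue [E, M, S, T, W, L, N, P, Q, H, J]
Visit E; enqueue R → queue [M, S, T, W, L, N, P, Q, H, J, R]
Visit M → queue [S, T, W, L, N, P, Q, H, J, R]
Visit S → queue [T, W, L, N, P, Q, H, J, R]
Visit T → queue [W, L, N, P, Q, H, J, R]
Visit W; enqueue U → queue [L, N, P, Q, H, J, R, U]
Visit L → queue [N, P, Q, H, J, R, U]
Visit N → queue [P, Q, H, J, R, U]
Visit P → queue [Q, H, J, R, U]
Visit Q → queue [H, J, R, U]
Visit H → queue [J, R, U]
Visit J → queue [R, U]
Visit R → queue [U]
Visit U → queue []

Visit order: G, F, K, V, X, I, O, E, M, S, T, W, L, N, P, Q, H, J, R, U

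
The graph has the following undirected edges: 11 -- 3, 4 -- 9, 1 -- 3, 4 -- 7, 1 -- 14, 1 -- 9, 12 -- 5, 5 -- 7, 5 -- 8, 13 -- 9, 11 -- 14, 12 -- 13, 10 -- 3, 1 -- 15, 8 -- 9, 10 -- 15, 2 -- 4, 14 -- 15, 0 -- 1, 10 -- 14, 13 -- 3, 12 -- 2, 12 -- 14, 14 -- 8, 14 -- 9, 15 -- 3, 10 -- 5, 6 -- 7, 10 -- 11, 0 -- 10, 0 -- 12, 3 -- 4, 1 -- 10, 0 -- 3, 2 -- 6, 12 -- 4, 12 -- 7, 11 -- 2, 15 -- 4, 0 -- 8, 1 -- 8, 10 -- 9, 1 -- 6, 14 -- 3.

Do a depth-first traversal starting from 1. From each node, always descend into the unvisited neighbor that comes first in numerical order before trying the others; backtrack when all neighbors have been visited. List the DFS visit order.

1 -> 0 -> 3 -> 4 -> 2 -> 6 -> 7 -> 5 -> 8 -> 9 -> 10 -> 11 -> 14 -> 12 -> 13 -> 15

Visit 1
1 → 0
0 → 3
3 → 4
4 → 2
2 → 6
6 → 7
7 → 5
5 → 8
8 → 9
9 → 10
10 → 11
11 → 14
14 → 12
12 → 13
14 → 15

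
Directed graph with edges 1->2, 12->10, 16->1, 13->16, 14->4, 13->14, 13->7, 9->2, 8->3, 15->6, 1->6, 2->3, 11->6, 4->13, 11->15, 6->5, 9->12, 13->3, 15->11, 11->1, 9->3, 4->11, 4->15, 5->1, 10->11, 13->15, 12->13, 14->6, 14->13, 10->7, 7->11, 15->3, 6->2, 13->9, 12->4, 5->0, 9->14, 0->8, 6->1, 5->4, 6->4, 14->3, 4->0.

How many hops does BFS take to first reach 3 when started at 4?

2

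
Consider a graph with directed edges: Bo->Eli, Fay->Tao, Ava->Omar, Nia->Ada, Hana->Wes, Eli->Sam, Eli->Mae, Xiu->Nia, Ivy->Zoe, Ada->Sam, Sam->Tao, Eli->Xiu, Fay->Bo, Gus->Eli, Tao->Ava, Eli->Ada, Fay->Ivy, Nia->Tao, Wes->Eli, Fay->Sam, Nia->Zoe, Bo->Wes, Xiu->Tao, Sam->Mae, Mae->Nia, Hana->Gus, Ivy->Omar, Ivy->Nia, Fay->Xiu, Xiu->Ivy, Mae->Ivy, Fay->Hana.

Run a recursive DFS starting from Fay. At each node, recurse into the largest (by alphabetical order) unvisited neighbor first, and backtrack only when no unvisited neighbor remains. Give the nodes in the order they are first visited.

Fay → Xiu → Tao → Ava → Omar → Nia → Zoe → Ada → Sam → Mae → Ivy → Hana → Wes → Eli → Gus → Bo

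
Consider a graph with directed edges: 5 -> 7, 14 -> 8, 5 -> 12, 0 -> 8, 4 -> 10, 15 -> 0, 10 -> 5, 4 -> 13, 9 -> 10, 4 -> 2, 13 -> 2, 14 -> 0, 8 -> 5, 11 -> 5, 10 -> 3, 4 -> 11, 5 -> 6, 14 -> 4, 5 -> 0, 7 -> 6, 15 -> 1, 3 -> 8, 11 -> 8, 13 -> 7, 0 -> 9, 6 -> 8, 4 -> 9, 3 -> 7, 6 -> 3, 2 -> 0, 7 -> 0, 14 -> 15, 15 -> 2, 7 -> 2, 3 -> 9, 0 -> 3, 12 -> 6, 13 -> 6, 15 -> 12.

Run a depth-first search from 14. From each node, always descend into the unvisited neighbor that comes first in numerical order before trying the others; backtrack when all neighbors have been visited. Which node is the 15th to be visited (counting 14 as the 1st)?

Visit 14
14 → 0
0 → 3
3 → 7
7 → 2
7 → 6
6 → 8
8 → 5
5 → 12
3 → 9
9 → 10
14 → 4
4 → 11
4 → 13
14 → 15
15 → 1

Visit order: 14, 0, 3, 7, 2, 6, 8, 5, 12, 9, 10, 4, 11, 13, 15, 1

15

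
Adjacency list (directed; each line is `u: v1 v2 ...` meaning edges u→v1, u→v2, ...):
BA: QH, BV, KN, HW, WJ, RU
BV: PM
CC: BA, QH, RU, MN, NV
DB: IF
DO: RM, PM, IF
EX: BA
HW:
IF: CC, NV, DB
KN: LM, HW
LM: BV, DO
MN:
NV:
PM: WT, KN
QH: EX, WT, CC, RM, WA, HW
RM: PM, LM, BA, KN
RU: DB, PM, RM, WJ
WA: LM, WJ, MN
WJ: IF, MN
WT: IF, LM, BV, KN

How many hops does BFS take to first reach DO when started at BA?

Level 0: BA
Level 1: BV, HW, KN, QH, RU, WJ
Level 2: CC, DB, EX, IF, LM, MN, PM, RM, WA, WT
Level 3: DO, NV
DO first appears at level 3.

3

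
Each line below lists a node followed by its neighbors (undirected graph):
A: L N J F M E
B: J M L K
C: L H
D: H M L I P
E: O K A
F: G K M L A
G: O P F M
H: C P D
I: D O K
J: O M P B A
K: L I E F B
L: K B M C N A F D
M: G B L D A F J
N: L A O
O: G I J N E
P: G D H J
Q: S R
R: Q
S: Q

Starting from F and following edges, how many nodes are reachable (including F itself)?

16

BFS from F visits: F, M, L, K, G, A, J, D, B, N, C, I, E, P, O, H
Reachable nodes: 16 of 19 total.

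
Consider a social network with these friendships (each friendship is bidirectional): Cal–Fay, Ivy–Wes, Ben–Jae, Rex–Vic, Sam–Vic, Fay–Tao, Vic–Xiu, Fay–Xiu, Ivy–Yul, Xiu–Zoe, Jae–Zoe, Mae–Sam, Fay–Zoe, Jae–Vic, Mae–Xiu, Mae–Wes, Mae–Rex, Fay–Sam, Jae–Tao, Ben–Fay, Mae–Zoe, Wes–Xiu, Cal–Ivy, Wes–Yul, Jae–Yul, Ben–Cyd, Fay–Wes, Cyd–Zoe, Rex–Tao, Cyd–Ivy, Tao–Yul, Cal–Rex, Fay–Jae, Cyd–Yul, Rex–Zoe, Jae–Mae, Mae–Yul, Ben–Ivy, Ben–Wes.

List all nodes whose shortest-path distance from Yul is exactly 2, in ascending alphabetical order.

Ben, Cal, Fay, Rex, Sam, Vic, Xiu, Zoe

Level 0: Yul
Level 1: Cyd, Ivy, Jae, Mae, Tao, Wes
Level 2: Ben, Cal, Fay, Rex, Sam, Vic, Xiu, Zoe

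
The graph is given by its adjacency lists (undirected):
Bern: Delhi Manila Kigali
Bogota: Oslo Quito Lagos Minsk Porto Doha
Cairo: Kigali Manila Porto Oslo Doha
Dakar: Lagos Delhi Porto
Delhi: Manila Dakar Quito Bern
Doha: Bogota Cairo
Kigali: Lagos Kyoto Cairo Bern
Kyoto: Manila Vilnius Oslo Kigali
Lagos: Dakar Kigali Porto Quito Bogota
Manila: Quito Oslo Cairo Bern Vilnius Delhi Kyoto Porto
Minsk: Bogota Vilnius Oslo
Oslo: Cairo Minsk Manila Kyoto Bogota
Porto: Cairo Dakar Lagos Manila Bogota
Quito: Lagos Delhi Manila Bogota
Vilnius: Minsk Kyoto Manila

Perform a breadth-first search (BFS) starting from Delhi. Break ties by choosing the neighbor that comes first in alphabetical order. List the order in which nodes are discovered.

Delhi → Bern → Dakar → Manila → Quito → Kigali → Lagos → Porto → Cairo → Kyoto → Oslo → Vilnius → Bogota → Doha → Minsk

Visit Delhi; enqueue Bern, Dakar, Manila, Quito → queue [Bern, Dakar, Manila, Quito]
Visit Bern; enqueue Kigali → queue [Dakar, Manila, Quito, Kigali]
Visit Dakar; enqueue Lagos, Porto → queue [Manila, Quito, Kigali, Lagos, Porto]
Visit Manila; enqueue Cairo, Kyoto, Oslo, Vilnius → queue [Quito, Kigali, Lagos, Porto, Cairo, Kyoto, Oslo, Vilnius]
Visit Quito; enqueue Bogota → queue [Kigali, Lagos, Porto, Cairo, Kyoto, Oslo, Vilnius, Bogota]
Visit Kigali → queue [Lagos, Porto, Cairo, Kyoto, Oslo, Vilnius, Bogota]
Visit Lagos → queue [Porto, Cairo, Kyoto, Oslo, Vilnius, Bogota]
Visit Porto → queue [Cairo, Kyoto, Oslo, Vilnius, Bogota]
Visit Cairo; enqueue Doha → queue [Kyoto, Oslo, Vilnius, Bogota, Doha]
Visit Kyoto → queue [Oslo, Vilnius, Bogota, Doha]
Visit Oslo; enqueue Minsk → queue [Vilnius, Bogota, Doha, Minsk]
Visit Vilnius → queue [Bogota, Doha, Minsk]
Visit Bogota → queue [Doha, Minsk]
Visit Doha → queue [Minsk]
Visit Minsk → queue []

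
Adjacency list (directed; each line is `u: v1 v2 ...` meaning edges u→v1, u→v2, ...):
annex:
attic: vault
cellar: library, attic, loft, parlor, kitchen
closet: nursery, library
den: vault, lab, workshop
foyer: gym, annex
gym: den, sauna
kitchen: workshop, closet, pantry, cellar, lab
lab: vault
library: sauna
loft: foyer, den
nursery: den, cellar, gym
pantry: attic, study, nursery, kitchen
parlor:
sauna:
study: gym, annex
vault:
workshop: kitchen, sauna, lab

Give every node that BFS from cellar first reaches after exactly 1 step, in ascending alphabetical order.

attic, kitchen, library, loft, parlor

Level 0: cellar
Level 1: attic, kitchen, library, loft, parlor
Level 2: closet, den, foyer, lab, pantry, sauna, vault, workshop
Level 3: annex, gym, nursery, study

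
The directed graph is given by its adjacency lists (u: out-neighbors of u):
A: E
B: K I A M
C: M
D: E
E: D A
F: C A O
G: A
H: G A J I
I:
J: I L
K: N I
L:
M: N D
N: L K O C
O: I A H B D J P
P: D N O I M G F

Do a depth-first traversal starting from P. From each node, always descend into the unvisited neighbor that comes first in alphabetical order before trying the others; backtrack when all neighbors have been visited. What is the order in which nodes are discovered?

P, D, E, A, F, C, M, N, K, I, L, O, B, H, G, J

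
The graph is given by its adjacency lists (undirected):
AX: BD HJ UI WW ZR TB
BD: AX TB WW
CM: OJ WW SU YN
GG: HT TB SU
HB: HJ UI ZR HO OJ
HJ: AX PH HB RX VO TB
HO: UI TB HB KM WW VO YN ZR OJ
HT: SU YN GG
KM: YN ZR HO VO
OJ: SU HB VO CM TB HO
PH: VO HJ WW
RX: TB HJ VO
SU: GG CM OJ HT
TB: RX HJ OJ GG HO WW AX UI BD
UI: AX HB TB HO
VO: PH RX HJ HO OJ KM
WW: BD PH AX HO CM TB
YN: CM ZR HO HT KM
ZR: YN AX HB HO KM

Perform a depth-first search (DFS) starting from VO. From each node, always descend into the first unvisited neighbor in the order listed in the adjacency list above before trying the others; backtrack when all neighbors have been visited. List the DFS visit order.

Visit VO
VO → PH
PH → HJ
HJ → AX
AX → BD
BD → TB
TB → RX
TB → OJ
OJ → SU
SU → GG
GG → HT
HT → YN
YN → CM
CM → WW
WW → HO
HO → UI
UI → HB
HB → ZR
ZR → KM

VO -> PH -> HJ -> AX -> BD -> TB -> RX -> OJ -> SU -> GG -> HT -> YN -> CM -> WW -> HO -> UI -> HB -> ZR -> KM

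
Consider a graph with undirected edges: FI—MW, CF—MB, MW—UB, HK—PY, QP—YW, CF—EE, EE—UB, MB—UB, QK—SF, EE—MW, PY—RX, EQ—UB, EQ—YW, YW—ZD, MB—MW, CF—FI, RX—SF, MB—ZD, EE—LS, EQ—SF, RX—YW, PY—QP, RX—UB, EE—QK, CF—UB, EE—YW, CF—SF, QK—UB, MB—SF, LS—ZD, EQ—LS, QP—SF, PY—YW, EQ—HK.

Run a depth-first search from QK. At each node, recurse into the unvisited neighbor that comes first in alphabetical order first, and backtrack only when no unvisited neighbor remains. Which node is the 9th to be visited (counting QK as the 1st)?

Visit QK
QK → EE
EE → CF
CF → FI
FI → MW
MW → MB
MB → SF
SF → EQ
EQ → HK
HK → PY
PY → QP
QP → YW
YW → RX
RX → UB
YW → ZD
ZD → LS

Visit order: QK, EE, CF, FI, MW, MB, SF, EQ, HK, PY, QP, YW, RX, UB, ZD, LS

HK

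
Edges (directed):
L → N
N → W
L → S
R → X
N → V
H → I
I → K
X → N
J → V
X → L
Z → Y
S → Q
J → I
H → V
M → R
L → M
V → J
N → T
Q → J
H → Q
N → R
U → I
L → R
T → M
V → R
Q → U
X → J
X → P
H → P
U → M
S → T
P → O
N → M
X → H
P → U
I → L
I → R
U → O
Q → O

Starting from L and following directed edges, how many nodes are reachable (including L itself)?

BFS from L visits: L, S, R, N, M, T, Q, X, W, V, U, O, J, P, H, I, K
Reachable nodes: 17 of 19 total.

17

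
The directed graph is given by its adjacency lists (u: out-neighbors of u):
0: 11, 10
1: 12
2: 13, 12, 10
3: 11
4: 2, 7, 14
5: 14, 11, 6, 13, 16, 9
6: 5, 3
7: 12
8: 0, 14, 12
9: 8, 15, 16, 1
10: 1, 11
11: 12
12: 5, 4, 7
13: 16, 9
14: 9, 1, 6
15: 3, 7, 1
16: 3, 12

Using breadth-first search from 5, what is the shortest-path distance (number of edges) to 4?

3

Level 0: 5
Level 1: 6, 9, 11, 13, 14, 16
Level 2: 1, 3, 8, 12, 15
Level 3: 0, 4, 7
Level 4: 2, 10
4 first appears at level 3.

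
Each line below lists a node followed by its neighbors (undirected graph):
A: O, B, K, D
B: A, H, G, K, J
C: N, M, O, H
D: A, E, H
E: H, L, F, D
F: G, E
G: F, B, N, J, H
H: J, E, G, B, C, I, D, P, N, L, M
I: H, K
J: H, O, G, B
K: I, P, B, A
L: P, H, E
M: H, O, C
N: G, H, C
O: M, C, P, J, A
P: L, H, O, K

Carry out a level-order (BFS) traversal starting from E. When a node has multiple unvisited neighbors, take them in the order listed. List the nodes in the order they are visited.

Visit E; enqueue H, L, F, D → queue [H, L, F, D]
Visit H; enqueue J, G, B, C, I, P, N, M → queue [L, F, D, J, G, B, C, I, P, N, M]
Visit L → queue [F, D, J, G, B, C, I, P, N, M]
Visit F → queue [D, J, G, B, C, I, P, N, M]
Visit D; enqueue A → queue [J, G, B, C, I, P, N, M, A]
Visit J; enqueue O → queue [G, B, C, I, P, N, M, A, O]
Visit G → queue [B, C, I, P, N, M, A, O]
Visit B; enqueue K → queue [C, I, P, N, M, A, O, K]
Visit C → queue [I, P, N, M, A, O, K]
Visit I → queue [P, N, M, A, O, K]
Visit P → queue [N, M, A, O, K]
Visit N → queue [M, A, O, K]
Visit M → queue [A, O, K]
Visit A → queue [O, K]
Visit O → queue [K]
Visit K → queue []

E -> H -> L -> F -> D -> J -> G -> B -> C -> I -> P -> N -> M -> A -> O -> K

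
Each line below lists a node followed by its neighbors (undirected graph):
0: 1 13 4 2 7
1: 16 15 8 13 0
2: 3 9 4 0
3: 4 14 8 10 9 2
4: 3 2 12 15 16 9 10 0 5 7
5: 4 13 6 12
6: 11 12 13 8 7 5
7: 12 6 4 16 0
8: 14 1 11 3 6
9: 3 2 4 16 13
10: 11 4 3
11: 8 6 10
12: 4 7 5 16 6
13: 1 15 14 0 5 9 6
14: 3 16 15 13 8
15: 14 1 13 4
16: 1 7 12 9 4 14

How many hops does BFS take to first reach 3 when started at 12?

2

Level 0: 12
Level 1: 4, 5, 6, 7, 16
Level 2: 0, 1, 2, 3, 8, 9, 10, 11, 13, 14, 15
3 first appears at level 2.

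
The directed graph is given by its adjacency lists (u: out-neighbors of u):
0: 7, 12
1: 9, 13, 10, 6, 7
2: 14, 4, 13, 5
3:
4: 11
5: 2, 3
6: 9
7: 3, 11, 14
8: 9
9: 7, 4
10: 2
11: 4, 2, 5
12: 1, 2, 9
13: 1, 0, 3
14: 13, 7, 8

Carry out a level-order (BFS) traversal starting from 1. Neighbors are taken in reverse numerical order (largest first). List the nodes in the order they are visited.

Visit 1; enqueue 13, 10, 9, 7, 6 → queue [13, 10, 9, 7, 6]
Visit 13; enqueue 3, 0 → queue [10, 9, 7, 6, 3, 0]
Visit 10; enqueue 2 → queue [9, 7, 6, 3, 0, 2]
Visit 9; enqueue 4 → queue [7, 6, 3, 0, 2, 4]
Visit 7; enqueue 14, 11 → queue [6, 3, 0, 2, 4, 14, 11]
Visit 6 → queue [3, 0, 2, 4, 14, 11]
Visit 3 → queue [0, 2, 4, 14, 11]
Visit 0; enqueue 12 → queue [2, 4, 14, 11, 12]
Visit 2; enqueue 5 → queue [4, 14, 11, 12, 5]
Visit 4 → queue [14, 11, 12, 5]
Visit 14; enqueue 8 → queue [11, 12, 5, 8]
Visit 11 → queue [12, 5, 8]
Visit 12 → queue [5, 8]
Visit 5 → queue [8]
Visit 8 → queue []

1, 13, 10, 9, 7, 6, 3, 0, 2, 4, 14, 11, 12, 5, 8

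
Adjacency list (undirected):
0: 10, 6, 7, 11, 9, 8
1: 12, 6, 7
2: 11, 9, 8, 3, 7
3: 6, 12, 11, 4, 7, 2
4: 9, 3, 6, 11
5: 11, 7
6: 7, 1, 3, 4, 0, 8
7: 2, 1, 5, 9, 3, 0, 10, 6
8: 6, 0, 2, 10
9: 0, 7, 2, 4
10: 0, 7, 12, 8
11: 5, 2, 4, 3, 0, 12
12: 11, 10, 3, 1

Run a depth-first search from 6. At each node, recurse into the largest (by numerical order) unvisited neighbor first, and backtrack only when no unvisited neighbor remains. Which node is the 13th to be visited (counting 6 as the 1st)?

1

Visit 6
6 → 8
8 → 10
10 → 12
12 → 11
11 → 5
5 → 7
7 → 9
9 → 4
4 → 3
3 → 2
9 → 0
7 → 1

Visit order: 6, 8, 10, 12, 11, 5, 7, 9, 4, 3, 2, 0, 1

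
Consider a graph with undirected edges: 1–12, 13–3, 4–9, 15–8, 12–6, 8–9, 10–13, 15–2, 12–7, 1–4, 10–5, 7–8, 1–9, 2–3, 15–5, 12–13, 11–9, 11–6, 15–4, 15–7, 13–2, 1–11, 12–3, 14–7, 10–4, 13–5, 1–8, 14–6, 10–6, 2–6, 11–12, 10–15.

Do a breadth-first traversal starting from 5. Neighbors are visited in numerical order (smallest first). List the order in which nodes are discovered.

5, 10, 13, 15, 4, 6, 2, 3, 12, 7, 8, 1, 9, 11, 14

Visit 5; enqueue 10, 13, 15 → queue [10, 13, 15]
Visit 10; enqueue 4, 6 → queue [13, 15, 4, 6]
Visit 13; enqueue 2, 3, 12 → queue [15, 4, 6, 2, 3, 12]
Visit 15; enqueue 7, 8 → queue [4, 6, 2, 3, 12, 7, 8]
Visit 4; enqueue 1, 9 → queue [6, 2, 3, 12, 7, 8, 1, 9]
Visit 6; enqueue 11, 14 → queue [2, 3, 12, 7, 8, 1, 9, 11, 14]
Visit 2 → queue [3, 12, 7, 8, 1, 9, 11, 14]
Visit 3 → queue [12, 7, 8, 1, 9, 11, 14]
Visit 12 → queue [7, 8, 1, 9, 11, 14]
Visit 7 → queue [8, 1, 9, 11, 14]
Visit 8 → queue [1, 9, 11, 14]
Visit 1 → queue [9, 11, 14]
Visit 9 → queue [11, 14]
Visit 11 → queue [14]
Visit 14 → queue []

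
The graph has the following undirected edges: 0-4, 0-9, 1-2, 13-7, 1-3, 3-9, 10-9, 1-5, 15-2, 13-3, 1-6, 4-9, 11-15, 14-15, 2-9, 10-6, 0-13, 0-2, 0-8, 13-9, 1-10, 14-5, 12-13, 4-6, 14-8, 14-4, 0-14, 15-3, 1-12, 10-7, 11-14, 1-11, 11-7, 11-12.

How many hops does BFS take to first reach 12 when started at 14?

Level 0: 14
Level 1: 0, 4, 5, 8, 11, 15
Level 2: 1, 2, 3, 6, 7, 9, 12, 13
Level 3: 10
12 first appears at level 2.

2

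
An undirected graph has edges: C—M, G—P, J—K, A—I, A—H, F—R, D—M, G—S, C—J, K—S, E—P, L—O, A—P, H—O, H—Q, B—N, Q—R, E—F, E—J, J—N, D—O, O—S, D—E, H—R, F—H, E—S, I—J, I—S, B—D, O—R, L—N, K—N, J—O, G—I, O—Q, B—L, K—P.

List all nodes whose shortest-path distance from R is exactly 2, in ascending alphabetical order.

Level 0: R
Level 1: F, H, O, Q
Level 2: A, D, E, J, L, S
Level 3: B, C, G, I, K, M, N, P

A, D, E, J, L, S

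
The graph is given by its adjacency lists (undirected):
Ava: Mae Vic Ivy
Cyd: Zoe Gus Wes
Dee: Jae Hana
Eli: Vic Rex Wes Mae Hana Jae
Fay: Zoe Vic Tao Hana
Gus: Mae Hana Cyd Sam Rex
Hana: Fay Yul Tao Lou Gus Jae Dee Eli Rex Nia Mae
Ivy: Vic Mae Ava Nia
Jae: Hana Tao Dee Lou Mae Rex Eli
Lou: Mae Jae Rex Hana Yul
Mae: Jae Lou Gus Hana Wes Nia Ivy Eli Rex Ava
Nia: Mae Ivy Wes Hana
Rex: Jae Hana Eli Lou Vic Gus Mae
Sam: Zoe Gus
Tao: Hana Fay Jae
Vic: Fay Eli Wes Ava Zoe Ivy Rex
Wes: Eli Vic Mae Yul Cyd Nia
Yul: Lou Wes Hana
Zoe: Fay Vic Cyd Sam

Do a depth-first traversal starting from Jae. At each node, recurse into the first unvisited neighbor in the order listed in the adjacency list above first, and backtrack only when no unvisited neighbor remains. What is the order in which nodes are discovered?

Visit Jae
Jae → Hana
Hana → Fay
Fay → Zoe
Zoe → Vic
Vic → Eli
Eli → Rex
Rex → Lou
Lou → Mae
Mae → Gus
Gus → Cyd
Cyd → Wes
Wes → Yul
Wes → Nia
Nia → Ivy
Ivy → Ava
Gus → Sam
Fay → Tao
Hana → Dee

Jae, Hana, Fay, Zoe, Vic, Eli, Rex, Lou, Mae, Gus, Cyd, Wes, Yul, Nia, Ivy, Ava, Sam, Tao, Dee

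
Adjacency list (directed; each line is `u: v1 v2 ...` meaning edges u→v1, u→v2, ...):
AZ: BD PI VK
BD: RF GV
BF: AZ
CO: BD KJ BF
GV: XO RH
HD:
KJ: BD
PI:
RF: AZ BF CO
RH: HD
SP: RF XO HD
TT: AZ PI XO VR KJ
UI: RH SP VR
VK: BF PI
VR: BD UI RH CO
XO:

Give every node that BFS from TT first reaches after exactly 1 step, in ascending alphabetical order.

AZ, KJ, PI, VR, XO

Level 0: TT
Level 1: AZ, KJ, PI, VR, XO
Level 2: BD, CO, RH, UI, VK
Level 3: BF, GV, HD, RF, SP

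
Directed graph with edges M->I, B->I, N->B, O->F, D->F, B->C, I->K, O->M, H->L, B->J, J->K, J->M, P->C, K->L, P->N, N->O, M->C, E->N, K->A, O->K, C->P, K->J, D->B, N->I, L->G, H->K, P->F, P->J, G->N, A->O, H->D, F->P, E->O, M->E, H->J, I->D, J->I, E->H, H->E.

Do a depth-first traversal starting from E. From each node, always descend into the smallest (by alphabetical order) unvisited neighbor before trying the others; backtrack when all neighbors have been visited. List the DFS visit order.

E → H → D → B → C → P → F → J → I → K → A → O → M → L → G → N

Visit E
E → H
H → D
D → B
B → C
C → P
P → F
P → J
J → I
I → K
K → A
A → O
O → M
K → L
L → G
G → N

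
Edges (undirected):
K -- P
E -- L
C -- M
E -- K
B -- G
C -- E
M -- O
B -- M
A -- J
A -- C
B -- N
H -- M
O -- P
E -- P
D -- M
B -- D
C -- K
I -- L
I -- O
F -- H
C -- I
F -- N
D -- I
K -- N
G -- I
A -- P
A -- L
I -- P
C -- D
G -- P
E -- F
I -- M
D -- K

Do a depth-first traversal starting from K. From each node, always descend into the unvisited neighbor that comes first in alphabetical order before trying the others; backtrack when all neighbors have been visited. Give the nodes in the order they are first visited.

K C A J L E F H M B D I G P O N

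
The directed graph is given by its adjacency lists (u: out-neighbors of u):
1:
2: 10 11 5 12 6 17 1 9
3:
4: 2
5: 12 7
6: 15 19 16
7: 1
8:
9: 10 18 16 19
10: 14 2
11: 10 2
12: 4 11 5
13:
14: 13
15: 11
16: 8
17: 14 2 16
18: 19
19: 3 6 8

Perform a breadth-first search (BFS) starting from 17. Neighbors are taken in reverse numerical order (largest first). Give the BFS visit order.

17 → 16 → 14 → 2 → 8 → 13 → 12 → 11 → 10 → 9 → 6 → 5 → 1 → 4 → 19 → 18 → 15 → 7 → 3

Visit 17; enqueue 16, 14, 2 → queue [16, 14, 2]
Visit 16; enqueue 8 → queue [14, 2, 8]
Visit 14; enqueue 13 → queue [2, 8, 13]
Visit 2; enqueue 12, 11, 10, 9, 6, 5, 1 → queue [8, 13, 12, 11, 10, 9, 6, 5, 1]
Visit 8 → queue [13, 12, 11, 10, 9, 6, 5, 1]
Visit 13 → queue [12, 11, 10, 9, 6, 5, 1]
Visit 12; enqueue 4 → queue [11, 10, 9, 6, 5, 1, 4]
Visit 11 → queue [10, 9, 6, 5, 1, 4]
Visit 10 → queue [9, 6, 5, 1, 4]
Visit 9; enqueue 19, 18 → queue [6, 5, 1, 4, 19, 18]
Visit 6; enqueue 15 → queue [5, 1, 4, 19, 18, 15]
Visit 5; enqueue 7 → queue [1, 4, 19, 18, 15, 7]
Visit 1 → queue [4, 19, 18, 15, 7]
Visit 4 → queue [19, 18, 15, 7]
Visit 19; enqueue 3 → queue [18, 15, 7, 3]
Visit 18 → queue [15, 7, 3]
Visit 15 → queue [7, 3]
Visit 7 → queue [3]
Visit 3 → queue []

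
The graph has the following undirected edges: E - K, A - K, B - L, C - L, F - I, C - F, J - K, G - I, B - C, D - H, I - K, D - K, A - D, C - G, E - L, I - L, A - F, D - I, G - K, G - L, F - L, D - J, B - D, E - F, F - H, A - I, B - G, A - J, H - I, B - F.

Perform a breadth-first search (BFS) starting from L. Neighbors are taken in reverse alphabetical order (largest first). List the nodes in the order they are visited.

L, I, G, F, E, C, B, K, H, D, A, J

Visit L; enqueue I, G, F, E, C, B → queue [I, G, F, E, C, B]
Visit I; enqueue K, H, D, A → queue [G, F, E, C, B, K, H, D, A]
Visit G → queue [F, E, C, B, K, H, D, A]
Visit F → queue [E, C, B, K, H, D, A]
Visit E → queue [C, B, K, H, D, A]
Visit C → queue [B, K, H, D, A]
Visit B → queue [K, H, D, A]
Visit K; enqueue J → queue [H, D, A, J]
Visit H → queue [D, A, J]
Visit D → queue [A, J]
Visit A → queue [J]
Visit J → queue []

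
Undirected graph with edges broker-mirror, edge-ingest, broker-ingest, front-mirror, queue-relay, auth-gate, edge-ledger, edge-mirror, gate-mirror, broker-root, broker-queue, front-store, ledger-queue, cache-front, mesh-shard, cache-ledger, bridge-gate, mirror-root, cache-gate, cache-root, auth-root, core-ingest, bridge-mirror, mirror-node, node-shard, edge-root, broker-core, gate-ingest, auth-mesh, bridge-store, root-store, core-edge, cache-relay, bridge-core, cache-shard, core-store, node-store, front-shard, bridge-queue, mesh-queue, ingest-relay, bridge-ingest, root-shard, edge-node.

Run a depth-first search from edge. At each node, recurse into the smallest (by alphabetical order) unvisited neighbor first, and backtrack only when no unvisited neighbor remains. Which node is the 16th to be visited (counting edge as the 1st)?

root

Visit edge
edge → core
core → bridge
bridge → gate
gate → auth
auth → mesh
mesh → queue
queue → broker
broker → ingest
ingest → relay
relay → cache
cache → front
front → mirror
mirror → node
node → shard
shard → root
root → store
cache → ledger

Visit order: edge, core, bridge, gate, auth, mesh, queue, broker, ingest, relay, cache, front, mirror, node, shard, root, store, ledger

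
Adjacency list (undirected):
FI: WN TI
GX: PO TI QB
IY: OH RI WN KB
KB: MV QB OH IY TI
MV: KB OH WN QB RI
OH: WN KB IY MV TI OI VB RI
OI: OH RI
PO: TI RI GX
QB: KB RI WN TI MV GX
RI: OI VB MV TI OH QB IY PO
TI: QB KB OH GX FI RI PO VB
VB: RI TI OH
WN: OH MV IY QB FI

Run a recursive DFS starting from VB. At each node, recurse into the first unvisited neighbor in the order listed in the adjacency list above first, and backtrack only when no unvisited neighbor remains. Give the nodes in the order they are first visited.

VB -> RI -> OI -> OH -> WN -> MV -> KB -> QB -> TI -> GX -> PO -> FI -> IY

Visit VB
VB → RI
RI → OI
OI → OH
OH → WN
WN → MV
MV → KB
KB → QB
QB → TI
TI → GX
GX → PO
TI → FI
KB → IY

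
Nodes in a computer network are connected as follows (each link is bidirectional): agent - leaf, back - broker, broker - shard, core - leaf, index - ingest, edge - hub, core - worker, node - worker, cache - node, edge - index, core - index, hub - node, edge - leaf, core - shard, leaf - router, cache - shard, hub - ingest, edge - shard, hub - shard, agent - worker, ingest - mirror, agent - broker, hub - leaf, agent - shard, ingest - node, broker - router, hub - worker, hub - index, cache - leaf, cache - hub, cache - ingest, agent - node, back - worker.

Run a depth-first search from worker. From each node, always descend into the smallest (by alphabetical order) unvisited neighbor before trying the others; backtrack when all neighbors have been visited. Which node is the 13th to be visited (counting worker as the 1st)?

ingest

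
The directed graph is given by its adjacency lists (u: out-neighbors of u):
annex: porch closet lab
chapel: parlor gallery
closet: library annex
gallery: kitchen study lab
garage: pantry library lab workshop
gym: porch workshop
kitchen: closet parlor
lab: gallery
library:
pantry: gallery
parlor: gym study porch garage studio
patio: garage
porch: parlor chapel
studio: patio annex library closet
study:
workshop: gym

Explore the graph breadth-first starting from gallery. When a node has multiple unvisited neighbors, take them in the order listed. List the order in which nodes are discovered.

gallery → kitchen → study → lab → closet → parlor → library → annex → gym → porch → garage → studio → workshop → chapel → pantry → patio

Visit gallery; enqueue kitchen, study, lab → queue [kitchen, study, lab]
Visit kitchen; enqueue closet, parlor → queue [study, lab, closet, parlor]
Visit study → queue [lab, closet, parlor]
Visit lab → queue [closet, parlor]
Visit closet; enqueue library, annex → queue [parlor, library, annex]
Visit parlor; enqueue gym, porch, garage, studio → queue [library, annex, gym, porch, garage, studio]
Visit library → queue [annex, gym, porch, garage, studio]
Visit annex → queue [gym, porch, garage, studio]
Visit gym; enqueue workshop → queue [porch, garage, studio, workshop]
Visit porch; enqueue chapel → queue [garage, studio, workshop, chapel]
Visit garage; enqueue pantry → queue [studio, workshop, chapel, pantry]
Visit studio; enqueue patio → queue [workshop, chapel, pantry, patio]
Visit workshop → queue [chapel, pantry, patio]
Visit chapel → queue [pantry, patio]
Visit pantry → queue [patio]
Visit patio → queue []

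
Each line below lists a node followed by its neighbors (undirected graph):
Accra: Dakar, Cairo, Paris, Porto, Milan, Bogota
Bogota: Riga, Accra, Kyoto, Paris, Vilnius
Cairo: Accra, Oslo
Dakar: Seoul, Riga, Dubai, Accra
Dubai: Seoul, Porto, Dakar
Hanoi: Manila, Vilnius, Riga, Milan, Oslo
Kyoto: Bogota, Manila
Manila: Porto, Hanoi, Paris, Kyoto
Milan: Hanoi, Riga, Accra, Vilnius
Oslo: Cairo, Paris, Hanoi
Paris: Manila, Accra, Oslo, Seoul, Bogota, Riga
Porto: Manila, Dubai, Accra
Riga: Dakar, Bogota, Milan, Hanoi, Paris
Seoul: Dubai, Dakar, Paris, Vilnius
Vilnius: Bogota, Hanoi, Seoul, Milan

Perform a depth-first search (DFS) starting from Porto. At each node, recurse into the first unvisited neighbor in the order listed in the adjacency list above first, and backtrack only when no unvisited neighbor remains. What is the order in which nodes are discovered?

Visit Porto
Porto → Manila
Manila → Hanoi
Hanoi → Vilnius
Vilnius → Bogota
Bogota → Riga
Riga → Dakar
Dakar → Seoul
Seoul → Dubai
Seoul → Paris
Paris → Accra
Accra → Cairo
Cairo → Oslo
Accra → Milan
Bogota → Kyoto

Porto, Manila, Hanoi, Vilnius, Bogota, Riga, Dakar, Seoul, Dubai, Paris, Accra, Cairo, Oslo, Milan, Kyoto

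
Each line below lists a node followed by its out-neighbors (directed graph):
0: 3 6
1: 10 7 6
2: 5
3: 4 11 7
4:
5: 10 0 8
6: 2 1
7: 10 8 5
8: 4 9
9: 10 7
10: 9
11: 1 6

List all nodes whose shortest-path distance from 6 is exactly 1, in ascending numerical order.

Level 0: 6
Level 1: 1, 2
Level 2: 5, 7, 10
Level 3: 0, 8, 9
Level 4: 3, 4
Level 5: 11

1, 2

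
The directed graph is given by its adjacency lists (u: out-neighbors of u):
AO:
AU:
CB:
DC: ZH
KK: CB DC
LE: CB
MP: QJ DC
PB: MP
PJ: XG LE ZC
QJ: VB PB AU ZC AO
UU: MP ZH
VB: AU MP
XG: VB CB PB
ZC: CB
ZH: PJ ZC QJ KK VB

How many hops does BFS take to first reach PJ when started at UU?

Level 0: UU
Level 1: MP, ZH
Level 2: DC, KK, PJ, QJ, VB, ZC
Level 3: AO, AU, CB, LE, PB, XG
PJ first appears at level 2.

2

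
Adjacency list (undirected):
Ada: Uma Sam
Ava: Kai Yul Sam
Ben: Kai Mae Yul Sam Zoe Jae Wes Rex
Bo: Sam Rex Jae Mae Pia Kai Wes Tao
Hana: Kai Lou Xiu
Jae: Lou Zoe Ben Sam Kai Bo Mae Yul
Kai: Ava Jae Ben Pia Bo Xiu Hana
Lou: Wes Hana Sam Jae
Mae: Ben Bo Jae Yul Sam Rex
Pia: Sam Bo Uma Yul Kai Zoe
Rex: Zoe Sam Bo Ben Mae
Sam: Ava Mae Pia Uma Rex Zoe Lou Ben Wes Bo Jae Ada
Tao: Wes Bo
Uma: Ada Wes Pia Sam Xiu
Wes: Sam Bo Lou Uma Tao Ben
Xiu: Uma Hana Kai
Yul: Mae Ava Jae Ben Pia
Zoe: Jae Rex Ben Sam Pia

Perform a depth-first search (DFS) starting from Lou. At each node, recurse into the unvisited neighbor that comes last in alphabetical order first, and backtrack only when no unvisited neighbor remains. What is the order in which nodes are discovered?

Visit Lou
Lou → Wes
Wes → Uma
Uma → Xiu
Xiu → Kai
Kai → Pia
Pia → Zoe
Zoe → Sam
Sam → Rex
Rex → Mae
Mae → Yul
Yul → Jae
Jae → Bo
Bo → Tao
Jae → Ben
Yul → Ava
Sam → Ada
Kai → Hana

Lou, Wes, Uma, Xiu, Kai, Pia, Zoe, Sam, Rex, Mae, Yul, Jae, Bo, Tao, Ben, Ava, Ada, Hana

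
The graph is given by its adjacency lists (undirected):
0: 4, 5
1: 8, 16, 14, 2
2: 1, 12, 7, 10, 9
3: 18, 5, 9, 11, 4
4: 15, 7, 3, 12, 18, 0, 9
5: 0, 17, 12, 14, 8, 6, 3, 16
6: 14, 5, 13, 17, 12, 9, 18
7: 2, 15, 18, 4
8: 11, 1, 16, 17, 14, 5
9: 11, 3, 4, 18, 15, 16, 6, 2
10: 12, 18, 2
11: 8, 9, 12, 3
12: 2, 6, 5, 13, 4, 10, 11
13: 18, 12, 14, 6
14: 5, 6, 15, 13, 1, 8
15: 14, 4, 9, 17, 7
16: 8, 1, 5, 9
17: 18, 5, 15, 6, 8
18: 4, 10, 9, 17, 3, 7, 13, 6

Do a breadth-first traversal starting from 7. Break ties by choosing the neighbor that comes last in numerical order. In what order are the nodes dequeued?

Visit 7; enqueue 18, 15, 4, 2 → queue [18, 15, 4, 2]
Visit 18; enqueue 17, 13, 10, 9, 6, 3 → queue [15, 4, 2, 17, 13, 10, 9, 6, 3]
Visit 15; enqueue 14 → queue [4, 2, 17, 13, 10, 9, 6, 3, 14]
Visit 4; enqueue 12, 0 → queue [2, 17, 13, 10, 9, 6, 3, 14, 12, 0]
Visit 2; enqueue 1 → queue [17, 13, 10, 9, 6, 3, 14, 12, 0, 1]
Visit 17; enqueue 8, 5 → queue [13, 10, 9, 6, 3, 14, 12, 0, 1, 8, 5]
Visit 13 → queue [10, 9, 6, 3, 14, 12, 0, 1, 8, 5]
Visit 10 → queue [9, 6, 3, 14, 12, 0, 1, 8, 5]
Visit 9; enqueue 16, 11 → queue [6, 3, 14, 12, 0, 1, 8, 5, 16, 11]
Visit 6 → queue [3, 14, 12, 0, 1, 8, 5, 16, 11]
Visit 3 → queue [14, 12, 0, 1, 8, 5, 16, 11]
Visit 14 → queue [12, 0, 1, 8, 5, 16, 11]
Visit 12 → queue [0, 1, 8, 5, 16, 11]
Visit 0 → queue [1, 8, 5, 16, 11]
Visit 1 → queue [8, 5, 16, 11]
Visit 8 → queue [5, 16, 11]
Visit 5 → queue [16, 11]
Visit 16 → queue [11]
Visit 11 → queue []

7 18 15 4 2 17 13 10 9 6 3 14 12 0 1 8 5 16 11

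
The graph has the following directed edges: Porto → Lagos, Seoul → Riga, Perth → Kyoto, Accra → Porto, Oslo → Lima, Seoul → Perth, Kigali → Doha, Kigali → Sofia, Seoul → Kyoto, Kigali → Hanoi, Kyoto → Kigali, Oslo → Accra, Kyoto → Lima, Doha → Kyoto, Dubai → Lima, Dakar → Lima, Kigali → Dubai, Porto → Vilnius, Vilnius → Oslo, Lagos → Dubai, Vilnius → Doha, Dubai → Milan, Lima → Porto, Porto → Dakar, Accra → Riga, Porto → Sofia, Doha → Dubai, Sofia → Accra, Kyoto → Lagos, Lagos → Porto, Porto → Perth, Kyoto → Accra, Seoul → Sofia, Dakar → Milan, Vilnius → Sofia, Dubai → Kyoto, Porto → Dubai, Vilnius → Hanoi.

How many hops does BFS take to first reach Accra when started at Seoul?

2

Level 0: Seoul
Level 1: Kyoto, Perth, Riga, Sofia
Level 2: Accra, Kigali, Lagos, Lima
Level 3: Doha, Dubai, Hanoi, Porto
Level 4: Dakar, Milan, Vilnius
Level 5: Oslo
Accra first appears at level 2.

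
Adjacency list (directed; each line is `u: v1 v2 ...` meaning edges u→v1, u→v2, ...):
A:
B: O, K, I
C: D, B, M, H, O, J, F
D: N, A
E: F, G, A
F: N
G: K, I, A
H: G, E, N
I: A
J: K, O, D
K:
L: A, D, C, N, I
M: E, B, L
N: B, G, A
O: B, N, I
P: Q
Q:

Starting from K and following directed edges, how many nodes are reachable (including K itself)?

BFS from K visits: K
Reachable nodes: 1 of 17 total.

1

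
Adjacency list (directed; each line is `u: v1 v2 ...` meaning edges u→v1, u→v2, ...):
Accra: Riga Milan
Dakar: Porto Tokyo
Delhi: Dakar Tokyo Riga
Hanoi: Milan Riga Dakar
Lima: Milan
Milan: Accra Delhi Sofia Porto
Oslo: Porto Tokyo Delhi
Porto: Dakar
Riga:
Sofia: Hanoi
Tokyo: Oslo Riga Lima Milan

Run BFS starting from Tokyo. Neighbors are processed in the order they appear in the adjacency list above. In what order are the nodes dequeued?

Tokyo Oslo Riga Lima Milan Porto Delhi Accra Sofia Dakar Hanoi

Visit Tokyo; enqueue Oslo, Riga, Lima, Milan → queue [Oslo, Riga, Lima, Milan]
Visit Oslo; enqueue Porto, Delhi → queue [Riga, Lima, Milan, Porto, Delhi]
Visit Riga → queue [Lima, Milan, Porto, Delhi]
Visit Lima → queue [Milan, Porto, Delhi]
Visit Milan; enqueue Accra, Sofia → queue [Porto, Delhi, Accra, Sofia]
Visit Porto; enqueue Dakar → queue [Delhi, Accra, Sofia, Dakar]
Visit Delhi → queue [Accra, Sofia, Dakar]
Visit Accra → queue [Sofia, Dakar]
Visit Sofia; enqueue Hanoi → queue [Dakar, Hanoi]
Visit Dakar → queue [Hanoi]
Visit Hanoi → queue []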